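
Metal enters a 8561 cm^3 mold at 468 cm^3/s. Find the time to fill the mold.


Formula: t_fill = V_mold / Q_flow
t = 8561 cm^3 / 468 cm^3/s = 18.2927 s

Final answer: 18.2927 s


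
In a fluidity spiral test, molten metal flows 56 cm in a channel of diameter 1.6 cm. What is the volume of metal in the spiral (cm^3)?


Formula: V = pi * (d/2)^2 * L  (cylinder volume)
Radius = 1.6/2 = 0.8 cm
V = pi * 0.8^2 * 56 = 112.5947 cm^3

Answer: 112.5947 cm^3


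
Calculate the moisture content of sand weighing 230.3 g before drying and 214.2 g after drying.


Formula: MC = (W_wet - W_dry) / W_wet * 100
Water mass = 230.3 - 214.2 = 16.1 g
MC = 16.1 / 230.3 * 100 = 6.9909%

6.9909%


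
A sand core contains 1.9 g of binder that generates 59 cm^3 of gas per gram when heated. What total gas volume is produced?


Formula: V_gas = W_binder * gas_evolution_rate
V = 1.9 g * 59 cm^3/g = 112.1000 cm^3

Final answer: 112.1000 cm^3


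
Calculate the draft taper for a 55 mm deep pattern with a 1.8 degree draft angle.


Formula: taper = depth * tan(draft_angle)
tan(1.8 deg) = 0.0314263
taper = 55 mm * 0.0314263 = 1.7284 mm

1.7284 mm


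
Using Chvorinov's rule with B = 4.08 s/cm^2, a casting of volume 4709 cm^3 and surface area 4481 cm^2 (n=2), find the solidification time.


Formula: t_s = B * (V/A)^n  (Chvorinov's rule, n=2)
Modulus M = V/A = 4709/4481 = 1.050881 cm
M^2 = 1.050881^2 = 1.104351 cm^2
t_s = 4.08 * 1.104351 = 4.5058 s

Answer: 4.5058 s


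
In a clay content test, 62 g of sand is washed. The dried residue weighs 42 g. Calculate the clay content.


Formula: Clay% = (W_total - W_washed) / W_total * 100
Clay mass = 62 - 42 = 20 g
Clay% = 20 / 62 * 100 = 32.2581%

Answer: 32.2581%


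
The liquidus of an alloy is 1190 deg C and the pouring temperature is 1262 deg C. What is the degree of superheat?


Formula: Superheat = T_pour - T_melt
Superheat = 1262 - 1190 = 72 deg C


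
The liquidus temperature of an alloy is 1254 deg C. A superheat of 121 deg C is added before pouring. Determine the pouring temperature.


Formula: T_pour = T_melt + Superheat
T_pour = 1254 + 121 = 1375 deg C

Final answer: 1375 deg C


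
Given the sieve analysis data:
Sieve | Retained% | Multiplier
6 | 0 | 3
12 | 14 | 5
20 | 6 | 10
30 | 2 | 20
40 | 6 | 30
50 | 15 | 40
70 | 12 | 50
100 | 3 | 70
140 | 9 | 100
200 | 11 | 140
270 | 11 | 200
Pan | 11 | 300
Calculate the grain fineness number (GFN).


Formula: GFN = sum(pct * multiplier) / sum(pct)
sum(pct * multiplier) = 9700
sum(pct) = 100
GFN = 9700 / 100 = 97.00

97.00


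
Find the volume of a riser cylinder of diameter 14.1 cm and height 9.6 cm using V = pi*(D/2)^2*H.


Formula: V = pi * (D/2)^2 * H  (cylinder volume)
Radius = D/2 = 14.1/2 = 7.05 cm
V = pi * 7.05^2 * 9.6 = 1498.9921 cm^3

1498.9921 cm^3


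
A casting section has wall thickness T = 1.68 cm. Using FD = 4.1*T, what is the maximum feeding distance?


Formula: FD = 4.1 * T  (riser feeding-distance rule)
FD = 4.1 * 1.68 cm = 6.8880 cm

Answer: 6.8880 cm


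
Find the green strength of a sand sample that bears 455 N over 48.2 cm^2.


Formula: Compressive Strength = Force / Area
Strength = 455 N / 48.2 cm^2 = 9.4398 N/cm^2

9.4398 N/cm^2


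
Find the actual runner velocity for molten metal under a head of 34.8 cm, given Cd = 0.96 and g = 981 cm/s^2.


Formula: v = Cd * sqrt(2 * g * h)  (Torricelli with discharge coefficient)
2*g*h = 2 * 981 * 34.8 = 68277.6 cm^2/s^2
sqrt(68277.6) = 261.29983 cm/s
v = 0.96 * 261.29983 = 250.8478 cm/s


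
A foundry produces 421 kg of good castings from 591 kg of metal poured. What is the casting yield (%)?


Formula: Casting Yield = (W_good / W_total) * 100
Yield = (421 kg / 591 kg) * 100 = 71.2352%

71.2352%


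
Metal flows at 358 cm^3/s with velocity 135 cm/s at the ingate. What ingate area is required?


Formula: A_ingate = Q / v  (continuity equation)
A = 358 cm^3/s / 135 cm/s = 2.6519 cm^2

Answer: 2.6519 cm^2


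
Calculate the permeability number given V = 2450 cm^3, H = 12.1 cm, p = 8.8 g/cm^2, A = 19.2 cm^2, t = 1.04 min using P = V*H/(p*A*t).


Formula: Permeability Number P = (V * H) / (p * A * t)
Numerator: V * H = 2450 * 12.1 = 29645.0
Denominator: p * A * t = 8.8 * 19.2 * 1.04 = 175.7184
P = 29645.0 / 175.7184 = 168.7074


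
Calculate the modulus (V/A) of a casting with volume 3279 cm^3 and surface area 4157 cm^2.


Formula: Casting Modulus M = V / A
M = 3279 cm^3 / 4157 cm^2 = 0.7888 cm


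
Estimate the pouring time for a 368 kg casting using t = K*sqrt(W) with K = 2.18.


Formula: t = K * sqrt(W)
sqrt(W) = sqrt(368) = 19.18333
t = 2.18 * 19.18333 = 41.8197 s

Answer: 41.8197 s


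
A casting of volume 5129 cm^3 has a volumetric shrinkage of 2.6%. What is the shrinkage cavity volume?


Formula: V_shrink = V_casting * shrinkage_pct / 100
V_shrink = 5129 cm^3 * 2.6 / 100 = 133.3540 cm^3

Answer: 133.3540 cm^3


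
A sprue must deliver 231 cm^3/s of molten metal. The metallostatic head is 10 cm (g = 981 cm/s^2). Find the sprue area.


Formula: v = sqrt(2*g*h), A = Q/v
Velocity: v = sqrt(2 * 981 * 10) = sqrt(19620) = 140.0714 cm/s
Sprue area: A = Q / v = 231 / 140.0714 = 1.6492 cm^2

Answer: 1.6492 cm^2


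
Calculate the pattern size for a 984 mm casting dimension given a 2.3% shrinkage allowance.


Formula: L_pattern = L_casting * (1 + shrinkage_rate/100)
Shrinkage factor = 1 + 2.3/100 = 1.023
L_pattern = 984 mm * 1.023 = 1006.6320 mm

Answer: 1006.6320 mm


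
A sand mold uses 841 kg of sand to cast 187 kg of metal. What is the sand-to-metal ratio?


Formula: Sand-to-Metal Ratio = W_sand / W_metal
Ratio = 841 kg / 187 kg = 4.4973


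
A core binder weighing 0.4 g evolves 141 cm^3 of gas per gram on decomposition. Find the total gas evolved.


Formula: V_gas = W_binder * gas_evolution_rate
V = 0.4 g * 141 cm^3/g = 56.4000 cm^3

56.4000 cm^3


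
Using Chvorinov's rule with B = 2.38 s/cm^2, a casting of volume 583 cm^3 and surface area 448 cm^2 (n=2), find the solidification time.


Formula: t_s = B * (V/A)^n  (Chvorinov's rule, n=2)
Modulus M = V/A = 583/448 = 1.301339 cm
M^2 = 1.301339^2 = 1.693483 cm^2
t_s = 2.38 * 1.693483 = 4.0305 s

Answer: 4.0305 s


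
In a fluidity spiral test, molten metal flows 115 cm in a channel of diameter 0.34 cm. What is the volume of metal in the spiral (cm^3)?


Formula: V = pi * (d/2)^2 * L  (cylinder volume)
Radius = 0.34/2 = 0.17 cm
V = pi * 0.17^2 * 115 = 10.4411 cm^3

Answer: 10.4411 cm^3


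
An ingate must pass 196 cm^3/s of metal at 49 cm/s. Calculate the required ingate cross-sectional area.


Formula: A_ingate = Q / v  (continuity equation)
A = 196 cm^3/s / 49 cm/s = 4.0000 cm^2


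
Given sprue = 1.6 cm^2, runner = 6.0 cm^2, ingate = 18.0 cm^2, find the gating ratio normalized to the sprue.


Sprue:Runner:Ingate = 1 : 6.0/1.6 : 18.0/1.6 = 1:3.75:11.25

Final answer: 1:3.75:11.25


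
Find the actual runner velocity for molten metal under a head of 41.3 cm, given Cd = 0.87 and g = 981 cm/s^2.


Formula: v = Cd * sqrt(2 * g * h)  (Torricelli with discharge coefficient)
2*g*h = 2 * 981 * 41.3 = 81030.6 cm^2/s^2
sqrt(81030.6) = 284.65874 cm/s
v = 0.87 * 284.65874 = 247.6531 cm/s


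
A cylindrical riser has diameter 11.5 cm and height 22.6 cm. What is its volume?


Formula: V = pi * (D/2)^2 * H  (cylinder volume)
Radius = D/2 = 11.5/2 = 5.75 cm
V = pi * 5.75^2 * 22.6 = 2347.4373 cm^3

Final answer: 2347.4373 cm^3


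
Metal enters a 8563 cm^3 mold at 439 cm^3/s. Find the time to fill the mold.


Formula: t_fill = V_mold / Q_flow
t = 8563 cm^3 / 439 cm^3/s = 19.5057 s

Answer: 19.5057 s


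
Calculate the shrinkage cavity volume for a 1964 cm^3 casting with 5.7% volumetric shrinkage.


Formula: V_shrink = V_casting * shrinkage_pct / 100
V_shrink = 1964 cm^3 * 5.7 / 100 = 111.9480 cm^3

111.9480 cm^3


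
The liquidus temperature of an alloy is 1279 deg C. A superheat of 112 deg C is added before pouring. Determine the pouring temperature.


Formula: T_pour = T_melt + Superheat
T_pour = 1279 + 112 = 1391 deg C


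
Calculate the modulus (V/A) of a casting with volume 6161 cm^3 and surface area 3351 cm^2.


Formula: Casting Modulus M = V / A
M = 6161 cm^3 / 3351 cm^2 = 1.8386 cm

Answer: 1.8386 cm


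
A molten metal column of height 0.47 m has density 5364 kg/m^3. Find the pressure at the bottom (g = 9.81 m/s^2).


Formula: P = rho * g * h
rho * g = 5364 * 9.81 = 52620.84 N/m^3
P = 52620.84 * 0.47 = 24731.7948 Pa

Final answer: 24731.7948 Pa


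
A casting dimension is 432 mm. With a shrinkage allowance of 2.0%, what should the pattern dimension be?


Formula: L_pattern = L_casting * (1 + shrinkage_rate/100)
Shrinkage factor = 1 + 2.0/100 = 1.02
L_pattern = 432 mm * 1.02 = 440.6400 mm


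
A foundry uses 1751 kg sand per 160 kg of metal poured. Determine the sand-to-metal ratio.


Formula: Sand-to-Metal Ratio = W_sand / W_metal
Ratio = 1751 kg / 160 kg = 10.9437

Final answer: 10.9437


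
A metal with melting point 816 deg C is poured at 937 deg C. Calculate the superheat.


Formula: Superheat = T_pour - T_melt
Superheat = 937 - 816 = 121 deg C


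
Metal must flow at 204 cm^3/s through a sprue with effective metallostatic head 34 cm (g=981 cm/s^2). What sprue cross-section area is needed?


Formula: v = sqrt(2*g*h), A = Q/v
Velocity: v = sqrt(2 * 981 * 34) = sqrt(66708) = 258.2789 cm/s
Sprue area: A = Q / v = 204 / 258.2789 = 0.7898 cm^2

Final answer: 0.7898 cm^2


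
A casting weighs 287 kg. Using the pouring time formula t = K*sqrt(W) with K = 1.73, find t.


Formula: t = K * sqrt(W)
sqrt(W) = sqrt(287) = 16.94107
t = 1.73 * 16.94107 = 29.3081 s


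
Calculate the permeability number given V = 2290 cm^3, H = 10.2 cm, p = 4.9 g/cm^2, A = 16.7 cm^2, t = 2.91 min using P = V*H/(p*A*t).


Formula: Permeability Number P = (V * H) / (p * A * t)
Numerator: V * H = 2290 * 10.2 = 23358.0
Denominator: p * A * t = 4.9 * 16.7 * 2.91 = 238.1253
P = 23358.0 / 238.1253 = 98.0912

98.0912


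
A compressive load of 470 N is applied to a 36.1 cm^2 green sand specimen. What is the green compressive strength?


Formula: Compressive Strength = Force / Area
Strength = 470 N / 36.1 cm^2 = 13.0194 N/cm^2


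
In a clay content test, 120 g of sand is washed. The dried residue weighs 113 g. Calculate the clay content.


Formula: Clay% = (W_total - W_washed) / W_total * 100
Clay mass = 120 - 113 = 7 g
Clay% = 7 / 120 * 100 = 5.8333%

5.8333%


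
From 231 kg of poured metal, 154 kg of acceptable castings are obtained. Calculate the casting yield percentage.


Formula: Casting Yield = (W_good / W_total) * 100
Yield = (154 kg / 231 kg) * 100 = 66.6667%


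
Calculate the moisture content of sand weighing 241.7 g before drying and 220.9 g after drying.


Formula: MC = (W_wet - W_dry) / W_wet * 100
Water mass = 241.7 - 220.9 = 20.8 g
MC = 20.8 / 241.7 * 100 = 8.6057%

8.6057%


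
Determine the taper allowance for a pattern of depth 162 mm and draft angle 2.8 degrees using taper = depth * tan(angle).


Formula: taper = depth * tan(draft_angle)
tan(2.8 deg) = 0.0489082
taper = 162 mm * 0.0489082 = 7.9231 mm

Final answer: 7.9231 mm


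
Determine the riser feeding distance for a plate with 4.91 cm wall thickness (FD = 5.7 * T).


Formula: FD = 5.7 * T  (riser feeding-distance rule)
FD = 5.7 * 4.91 cm = 27.9870 cm

Final answer: 27.9870 cm


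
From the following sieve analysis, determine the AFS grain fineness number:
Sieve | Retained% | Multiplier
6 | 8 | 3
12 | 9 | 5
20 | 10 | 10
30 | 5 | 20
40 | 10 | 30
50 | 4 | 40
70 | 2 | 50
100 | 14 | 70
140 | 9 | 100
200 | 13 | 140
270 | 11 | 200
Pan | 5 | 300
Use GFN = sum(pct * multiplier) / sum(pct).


Formula: GFN = sum(pct * multiplier) / sum(pct)
sum(pct * multiplier) = 8229
sum(pct) = 100
GFN = 8229 / 100 = 82.29

82.29


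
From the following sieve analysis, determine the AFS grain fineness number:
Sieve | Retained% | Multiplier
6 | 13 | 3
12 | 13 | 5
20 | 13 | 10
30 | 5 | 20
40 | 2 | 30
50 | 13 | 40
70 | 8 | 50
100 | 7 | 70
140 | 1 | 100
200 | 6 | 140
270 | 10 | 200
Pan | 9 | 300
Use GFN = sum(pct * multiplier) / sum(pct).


Formula: GFN = sum(pct * multiplier) / sum(pct)
sum(pct * multiplier) = 7444
sum(pct) = 100
GFN = 7444 / 100 = 74.44


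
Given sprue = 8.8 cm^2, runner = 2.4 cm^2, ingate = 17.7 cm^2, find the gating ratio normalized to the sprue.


Sprue:Runner:Ingate = 1 : 2.4/8.8 : 17.7/8.8 = 1:0.27:2.01


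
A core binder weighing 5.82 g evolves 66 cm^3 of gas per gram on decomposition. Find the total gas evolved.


Formula: V_gas = W_binder * gas_evolution_rate
V = 5.82 g * 66 cm^3/g = 384.1200 cm^3

384.1200 cm^3


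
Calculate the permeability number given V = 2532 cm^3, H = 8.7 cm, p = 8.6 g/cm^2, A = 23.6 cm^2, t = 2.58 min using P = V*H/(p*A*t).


Formula: Permeability Number P = (V * H) / (p * A * t)
Numerator: V * H = 2532 * 8.7 = 22028.4
Denominator: p * A * t = 8.6 * 23.6 * 2.58 = 523.6368
P = 22028.4 / 523.6368 = 42.0681

Answer: 42.0681


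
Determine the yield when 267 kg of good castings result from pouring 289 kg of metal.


Formula: Casting Yield = (W_good / W_total) * 100
Yield = (267 kg / 289 kg) * 100 = 92.3875%


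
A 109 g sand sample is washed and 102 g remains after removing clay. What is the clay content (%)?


Formula: Clay% = (W_total - W_washed) / W_total * 100
Clay mass = 109 - 102 = 7 g
Clay% = 7 / 109 * 100 = 6.4220%

Answer: 6.4220%


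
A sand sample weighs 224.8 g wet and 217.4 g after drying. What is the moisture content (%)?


Formula: MC = (W_wet - W_dry) / W_wet * 100
Water mass = 224.8 - 217.4 = 7.4 g
MC = 7.4 / 224.8 * 100 = 3.2918%

3.2918%


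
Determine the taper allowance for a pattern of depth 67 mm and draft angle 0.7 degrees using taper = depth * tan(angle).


Formula: taper = depth * tan(draft_angle)
tan(0.7 deg) = 0.0122179
taper = 67 mm * 0.0122179 = 0.8186 mm

0.8186 mm


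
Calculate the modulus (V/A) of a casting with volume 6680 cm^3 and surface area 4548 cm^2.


Formula: Casting Modulus M = V / A
M = 6680 cm^3 / 4548 cm^2 = 1.4688 cm

1.4688 cm


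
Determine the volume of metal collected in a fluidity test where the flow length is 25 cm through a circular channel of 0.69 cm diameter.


Formula: V = pi * (d/2)^2 * L  (cylinder volume)
Radius = 0.69/2 = 0.345 cm
V = pi * 0.345^2 * 25 = 9.3482 cm^3

Answer: 9.3482 cm^3


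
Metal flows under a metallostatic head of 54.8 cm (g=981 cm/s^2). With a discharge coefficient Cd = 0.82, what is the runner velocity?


Formula: v = Cd * sqrt(2 * g * h)  (Torricelli with discharge coefficient)
2*g*h = 2 * 981 * 54.8 = 107517.6 cm^2/s^2
sqrt(107517.6) = 327.89876 cm/s
v = 0.82 * 327.89876 = 268.8770 cm/s


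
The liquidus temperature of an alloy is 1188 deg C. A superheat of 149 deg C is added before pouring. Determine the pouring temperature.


Formula: T_pour = T_melt + Superheat
T_pour = 1188 + 149 = 1337 deg C

1337 deg C


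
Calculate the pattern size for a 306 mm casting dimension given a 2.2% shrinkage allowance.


Formula: L_pattern = L_casting * (1 + shrinkage_rate/100)
Shrinkage factor = 1 + 2.2/100 = 1.022
L_pattern = 306 mm * 1.022 = 312.7320 mm

Final answer: 312.7320 mm


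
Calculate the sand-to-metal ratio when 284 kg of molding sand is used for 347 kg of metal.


Formula: Sand-to-Metal Ratio = W_sand / W_metal
Ratio = 284 kg / 347 kg = 0.8184


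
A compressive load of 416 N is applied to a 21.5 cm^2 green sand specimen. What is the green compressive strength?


Formula: Compressive Strength = Force / Area
Strength = 416 N / 21.5 cm^2 = 19.3488 N/cm^2

Answer: 19.3488 N/cm^2


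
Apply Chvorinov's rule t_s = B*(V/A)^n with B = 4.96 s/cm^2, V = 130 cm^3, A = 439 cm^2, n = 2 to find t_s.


Formula: t_s = B * (V/A)^n  (Chvorinov's rule, n=2)
Modulus M = V/A = 130/439 = 0.296128 cm
M^2 = 0.296128^2 = 0.087692 cm^2
t_s = 4.96 * 0.087692 = 0.4350 s


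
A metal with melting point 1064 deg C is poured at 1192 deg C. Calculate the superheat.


Formula: Superheat = T_pour - T_melt
Superheat = 1192 - 1064 = 128 deg C


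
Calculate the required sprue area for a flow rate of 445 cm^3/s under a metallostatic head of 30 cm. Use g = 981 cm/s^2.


Formula: v = sqrt(2*g*h), A = Q/v
Velocity: v = sqrt(2 * 981 * 30) = sqrt(58860) = 242.6108 cm/s
Sprue area: A = Q / v = 445 / 242.6108 = 1.8342 cm^2

Final answer: 1.8342 cm^2


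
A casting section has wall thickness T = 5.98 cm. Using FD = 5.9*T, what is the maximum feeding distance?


Formula: FD = 5.9 * T  (riser feeding-distance rule)
FD = 5.9 * 5.98 cm = 35.2820 cm

35.2820 cm


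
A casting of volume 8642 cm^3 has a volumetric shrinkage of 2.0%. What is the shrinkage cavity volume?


Formula: V_shrink = V_casting * shrinkage_pct / 100
V_shrink = 8642 cm^3 * 2.0 / 100 = 172.8400 cm^3

Answer: 172.8400 cm^3


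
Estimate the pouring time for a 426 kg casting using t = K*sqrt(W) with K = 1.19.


Formula: t = K * sqrt(W)
sqrt(W) = sqrt(426) = 20.63977
t = 1.19 * 20.63977 = 24.5613 s


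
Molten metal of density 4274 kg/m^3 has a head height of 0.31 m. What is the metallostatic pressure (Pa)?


Formula: P = rho * g * h
rho * g = 4274 * 9.81 = 41927.94 N/m^3
P = 41927.94 * 0.31 = 12997.6614 Pa


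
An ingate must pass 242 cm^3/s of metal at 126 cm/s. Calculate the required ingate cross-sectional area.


Formula: A_ingate = Q / v  (continuity equation)
A = 242 cm^3/s / 126 cm/s = 1.9206 cm^2


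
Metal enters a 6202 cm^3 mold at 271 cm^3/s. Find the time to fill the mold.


Formula: t_fill = V_mold / Q_flow
t = 6202 cm^3 / 271 cm^3/s = 22.8856 s


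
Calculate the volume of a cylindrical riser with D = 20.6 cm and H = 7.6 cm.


Formula: V = pi * (D/2)^2 * H  (cylinder volume)
Radius = D/2 = 20.6/2 = 10.3 cm
V = pi * 10.3^2 * 7.6 = 2533.0159 cm^3

Final answer: 2533.0159 cm^3


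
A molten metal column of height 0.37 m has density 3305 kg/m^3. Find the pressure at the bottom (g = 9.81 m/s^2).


Formula: P = rho * g * h
rho * g = 3305 * 9.81 = 32422.05 N/m^3
P = 32422.05 * 0.37 = 11996.1585 Pa


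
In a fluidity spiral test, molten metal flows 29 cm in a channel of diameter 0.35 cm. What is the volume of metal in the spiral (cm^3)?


Formula: V = pi * (d/2)^2 * L  (cylinder volume)
Radius = 0.35/2 = 0.175 cm
V = pi * 0.175^2 * 29 = 2.7901 cm^3


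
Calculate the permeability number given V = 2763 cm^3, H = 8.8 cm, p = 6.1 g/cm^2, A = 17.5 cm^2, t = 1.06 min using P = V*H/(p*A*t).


Formula: Permeability Number P = (V * H) / (p * A * t)
Numerator: V * H = 2763 * 8.8 = 24314.4
Denominator: p * A * t = 6.1 * 17.5 * 1.06 = 113.155
P = 24314.4 / 113.155 = 214.8769

Answer: 214.8769


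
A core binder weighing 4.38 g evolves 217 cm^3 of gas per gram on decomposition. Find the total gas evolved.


Formula: V_gas = W_binder * gas_evolution_rate
V = 4.38 g * 217 cm^3/g = 950.4600 cm^3

950.4600 cm^3


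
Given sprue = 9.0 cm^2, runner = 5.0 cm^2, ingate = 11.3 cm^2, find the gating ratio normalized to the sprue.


Sprue:Runner:Ingate = 1 : 5.0/9.0 : 11.3/9.0 = 1:0.56:1.26

Final answer: 1:0.56:1.26


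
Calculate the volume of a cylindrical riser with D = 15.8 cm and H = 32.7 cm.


Formula: V = pi * (D/2)^2 * H  (cylinder volume)
Radius = D/2 = 15.8/2 = 7.9 cm
V = pi * 7.9^2 * 32.7 = 6411.3843 cm^3

Answer: 6411.3843 cm^3


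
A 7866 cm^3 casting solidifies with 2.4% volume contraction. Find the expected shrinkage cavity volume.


Formula: V_shrink = V_casting * shrinkage_pct / 100
V_shrink = 7866 cm^3 * 2.4 / 100 = 188.7840 cm^3


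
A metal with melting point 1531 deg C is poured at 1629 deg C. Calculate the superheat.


Formula: Superheat = T_pour - T_melt
Superheat = 1629 - 1531 = 98 deg C

Answer: 98 deg C


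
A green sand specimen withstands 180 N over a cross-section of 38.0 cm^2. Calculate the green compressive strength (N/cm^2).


Formula: Compressive Strength = Force / Area
Strength = 180 N / 38.0 cm^2 = 4.7368 N/cm^2

Answer: 4.7368 N/cm^2


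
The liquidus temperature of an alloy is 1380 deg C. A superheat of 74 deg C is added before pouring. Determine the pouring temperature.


Formula: T_pour = T_melt + Superheat
T_pour = 1380 + 74 = 1454 deg C


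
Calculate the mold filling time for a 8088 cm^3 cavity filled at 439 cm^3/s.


Formula: t_fill = V_mold / Q_flow
t = 8088 cm^3 / 439 cm^3/s = 18.4237 s

Answer: 18.4237 s


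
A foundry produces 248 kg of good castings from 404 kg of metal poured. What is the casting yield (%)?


Formula: Casting Yield = (W_good / W_total) * 100
Yield = (248 kg / 404 kg) * 100 = 61.3861%

Final answer: 61.3861%


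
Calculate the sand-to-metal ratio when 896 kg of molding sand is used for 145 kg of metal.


Formula: Sand-to-Metal Ratio = W_sand / W_metal
Ratio = 896 kg / 145 kg = 6.1793

Final answer: 6.1793


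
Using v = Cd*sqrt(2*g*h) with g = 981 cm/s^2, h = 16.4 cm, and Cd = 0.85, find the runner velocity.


Formula: v = Cd * sqrt(2 * g * h)  (Torricelli with discharge coefficient)
2*g*h = 2 * 981 * 16.4 = 32176.8 cm^2/s^2
sqrt(32176.8) = 179.37893 cm/s
v = 0.85 * 179.37893 = 152.4721 cm/s


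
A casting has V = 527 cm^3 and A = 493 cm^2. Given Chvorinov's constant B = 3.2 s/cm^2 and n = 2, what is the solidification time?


Formula: t_s = B * (V/A)^n  (Chvorinov's rule, n=2)
Modulus M = V/A = 527/493 = 1.068966 cm
M^2 = 1.068966^2 = 1.142688 cm^2
t_s = 3.2 * 1.142688 = 3.6566 s

Final answer: 3.6566 s


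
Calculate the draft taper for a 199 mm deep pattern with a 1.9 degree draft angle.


Formula: taper = depth * tan(draft_angle)
tan(1.9 deg) = 0.0331734
taper = 199 mm * 0.0331734 = 6.6015 mm

Final answer: 6.6015 mm


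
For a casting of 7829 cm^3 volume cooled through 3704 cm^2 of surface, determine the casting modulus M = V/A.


Formula: Casting Modulus M = V / A
M = 7829 cm^3 / 3704 cm^2 = 2.1137 cm

2.1137 cm


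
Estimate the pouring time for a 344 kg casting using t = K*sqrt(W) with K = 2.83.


Formula: t = K * sqrt(W)
sqrt(W) = sqrt(344) = 18.54724
t = 2.83 * 18.54724 = 52.4887 s

52.4887 s


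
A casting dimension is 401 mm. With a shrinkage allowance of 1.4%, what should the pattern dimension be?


Formula: L_pattern = L_casting * (1 + shrinkage_rate/100)
Shrinkage factor = 1 + 1.4/100 = 1.014
L_pattern = 401 mm * 1.014 = 406.6140 mm

406.6140 mm


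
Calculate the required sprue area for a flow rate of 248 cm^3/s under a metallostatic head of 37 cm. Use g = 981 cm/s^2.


Formula: v = sqrt(2*g*h), A = Q/v
Velocity: v = sqrt(2 * 981 * 37) = sqrt(72594) = 269.4327 cm/s
Sprue area: A = Q / v = 248 / 269.4327 = 0.9205 cm^2

0.9205 cm^2


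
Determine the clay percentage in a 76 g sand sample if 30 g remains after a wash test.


Formula: Clay% = (W_total - W_washed) / W_total * 100
Clay mass = 76 - 30 = 46 g
Clay% = 46 / 76 * 100 = 60.5263%

60.5263%


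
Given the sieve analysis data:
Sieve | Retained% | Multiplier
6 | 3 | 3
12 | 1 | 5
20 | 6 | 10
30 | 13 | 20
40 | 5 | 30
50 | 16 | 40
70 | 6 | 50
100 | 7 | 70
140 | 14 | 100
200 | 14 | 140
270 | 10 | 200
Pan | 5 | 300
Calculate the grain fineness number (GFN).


Formula: GFN = sum(pct * multiplier) / sum(pct)
sum(pct * multiplier) = 8774
sum(pct) = 100
GFN = 8774 / 100 = 87.74

87.74


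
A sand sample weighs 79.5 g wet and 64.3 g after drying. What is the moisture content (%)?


Formula: MC = (W_wet - W_dry) / W_wet * 100
Water mass = 79.5 - 64.3 = 15.2 g
MC = 15.2 / 79.5 * 100 = 19.1195%


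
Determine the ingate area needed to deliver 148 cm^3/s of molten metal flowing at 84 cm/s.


Formula: A_ingate = Q / v  (continuity equation)
A = 148 cm^3/s / 84 cm/s = 1.7619 cm^2

Final answer: 1.7619 cm^2


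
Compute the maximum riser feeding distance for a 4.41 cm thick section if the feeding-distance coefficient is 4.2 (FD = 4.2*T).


Formula: FD = 4.2 * T  (riser feeding-distance rule)
FD = 4.2 * 4.41 cm = 18.5220 cm

18.5220 cm


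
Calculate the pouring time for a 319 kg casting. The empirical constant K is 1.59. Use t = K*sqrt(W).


Formula: t = K * sqrt(W)
sqrt(W) = sqrt(319) = 17.86057
t = 1.59 * 17.86057 = 28.3983 s

28.3983 s


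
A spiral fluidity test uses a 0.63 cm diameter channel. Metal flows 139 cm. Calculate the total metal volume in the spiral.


Formula: V = pi * (d/2)^2 * L  (cylinder volume)
Radius = 0.63/2 = 0.315 cm
V = pi * 0.315^2 * 139 = 43.3297 cm^3

Final answer: 43.3297 cm^3


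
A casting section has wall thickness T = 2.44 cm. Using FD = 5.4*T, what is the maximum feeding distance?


Formula: FD = 5.4 * T  (riser feeding-distance rule)
FD = 5.4 * 2.44 cm = 13.1760 cm

Final answer: 13.1760 cm


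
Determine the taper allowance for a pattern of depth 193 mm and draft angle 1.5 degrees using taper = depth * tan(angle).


Formula: taper = depth * tan(draft_angle)
tan(1.5 deg) = 0.0261859
taper = 193 mm * 0.0261859 = 5.0539 mm

Final answer: 5.0539 mm


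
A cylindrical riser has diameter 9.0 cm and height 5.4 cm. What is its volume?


Formula: V = pi * (D/2)^2 * H  (cylinder volume)
Radius = D/2 = 9.0/2 = 4.5 cm
V = pi * 4.5^2 * 5.4 = 343.5332 cm^3

343.5332 cm^3


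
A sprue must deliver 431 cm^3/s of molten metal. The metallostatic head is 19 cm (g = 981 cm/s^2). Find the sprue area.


Formula: v = sqrt(2*g*h), A = Q/v
Velocity: v = sqrt(2 * 981 * 19) = sqrt(37278) = 193.0751 cm/s
Sprue area: A = Q / v = 431 / 193.0751 = 2.2323 cm^2

Answer: 2.2323 cm^2


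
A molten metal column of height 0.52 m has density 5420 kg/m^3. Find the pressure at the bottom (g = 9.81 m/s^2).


Formula: P = rho * g * h
rho * g = 5420 * 9.81 = 53170.2 N/m^3
P = 53170.2 * 0.52 = 27648.5040 Pa


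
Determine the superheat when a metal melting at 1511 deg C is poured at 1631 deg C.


Formula: Superheat = T_pour - T_melt
Superheat = 1631 - 1511 = 120 deg C


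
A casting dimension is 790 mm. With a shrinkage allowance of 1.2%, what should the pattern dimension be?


Formula: L_pattern = L_casting * (1 + shrinkage_rate/100)
Shrinkage factor = 1 + 1.2/100 = 1.012
L_pattern = 790 mm * 1.012 = 799.4800 mm

Final answer: 799.4800 mm


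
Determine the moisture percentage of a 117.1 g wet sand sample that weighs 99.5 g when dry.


Formula: MC = (W_wet - W_dry) / W_wet * 100
Water mass = 117.1 - 99.5 = 17.6 g
MC = 17.6 / 117.1 * 100 = 15.0299%

Final answer: 15.0299%


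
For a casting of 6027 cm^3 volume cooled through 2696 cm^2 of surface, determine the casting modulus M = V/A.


Formula: Casting Modulus M = V / A
M = 6027 cm^3 / 2696 cm^2 = 2.2355 cm

2.2355 cm


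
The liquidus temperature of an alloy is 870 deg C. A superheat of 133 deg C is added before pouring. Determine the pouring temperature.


Formula: T_pour = T_melt + Superheat
T_pour = 870 + 133 = 1003 deg C

Answer: 1003 deg C


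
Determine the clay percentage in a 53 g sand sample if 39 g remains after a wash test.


Formula: Clay% = (W_total - W_washed) / W_total * 100
Clay mass = 53 - 39 = 14 g
Clay% = 14 / 53 * 100 = 26.4151%

Answer: 26.4151%


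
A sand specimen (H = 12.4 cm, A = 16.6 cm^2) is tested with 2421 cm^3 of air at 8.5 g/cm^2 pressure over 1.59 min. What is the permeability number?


Formula: Permeability Number P = (V * H) / (p * A * t)
Numerator: V * H = 2421 * 12.4 = 30020.4
Denominator: p * A * t = 8.5 * 16.6 * 1.59 = 224.349
P = 30020.4 / 224.349 = 133.8112

Final answer: 133.8112


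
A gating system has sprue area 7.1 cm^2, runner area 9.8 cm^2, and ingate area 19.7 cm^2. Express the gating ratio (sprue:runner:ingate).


Sprue:Runner:Ingate = 1 : 9.8/7.1 : 19.7/7.1 = 1:1.38:2.77

1:1.38:2.77


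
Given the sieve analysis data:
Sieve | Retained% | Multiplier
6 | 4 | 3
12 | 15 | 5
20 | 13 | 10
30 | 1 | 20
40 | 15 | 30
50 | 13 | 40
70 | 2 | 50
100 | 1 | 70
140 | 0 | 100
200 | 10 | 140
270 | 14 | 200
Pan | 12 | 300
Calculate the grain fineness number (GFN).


Formula: GFN = sum(pct * multiplier) / sum(pct)
sum(pct * multiplier) = 9177
sum(pct) = 100
GFN = 9177 / 100 = 91.77

Answer: 91.77


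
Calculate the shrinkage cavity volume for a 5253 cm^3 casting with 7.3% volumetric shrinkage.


Formula: V_shrink = V_casting * shrinkage_pct / 100
V_shrink = 5253 cm^3 * 7.3 / 100 = 383.4690 cm^3

383.4690 cm^3


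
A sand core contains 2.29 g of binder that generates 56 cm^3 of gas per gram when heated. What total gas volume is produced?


Formula: V_gas = W_binder * gas_evolution_rate
V = 2.29 g * 56 cm^3/g = 128.2400 cm^3

Final answer: 128.2400 cm^3


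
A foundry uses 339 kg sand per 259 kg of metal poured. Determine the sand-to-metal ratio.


Formula: Sand-to-Metal Ratio = W_sand / W_metal
Ratio = 339 kg / 259 kg = 1.3089

Answer: 1.3089


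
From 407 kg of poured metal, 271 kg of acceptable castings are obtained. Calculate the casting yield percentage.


Formula: Casting Yield = (W_good / W_total) * 100
Yield = (271 kg / 407 kg) * 100 = 66.5848%

Final answer: 66.5848%


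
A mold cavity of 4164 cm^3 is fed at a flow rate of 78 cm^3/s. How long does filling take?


Formula: t_fill = V_mold / Q_flow
t = 4164 cm^3 / 78 cm^3/s = 53.3846 s

Answer: 53.3846 s


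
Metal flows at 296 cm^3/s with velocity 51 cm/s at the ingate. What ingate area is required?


Formula: A_ingate = Q / v  (continuity equation)
A = 296 cm^3/s / 51 cm/s = 5.8039 cm^2

Final answer: 5.8039 cm^2


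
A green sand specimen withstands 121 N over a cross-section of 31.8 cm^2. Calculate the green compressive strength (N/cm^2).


Formula: Compressive Strength = Force / Area
Strength = 121 N / 31.8 cm^2 = 3.8050 N/cm^2

Final answer: 3.8050 N/cm^2


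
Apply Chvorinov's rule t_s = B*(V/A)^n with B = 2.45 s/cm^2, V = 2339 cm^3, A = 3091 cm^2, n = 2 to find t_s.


Formula: t_s = B * (V/A)^n  (Chvorinov's rule, n=2)
Modulus M = V/A = 2339/3091 = 0.756713 cm
M^2 = 0.756713^2 = 0.572615 cm^2
t_s = 2.45 * 0.572615 = 1.4029 s

Answer: 1.4029 s


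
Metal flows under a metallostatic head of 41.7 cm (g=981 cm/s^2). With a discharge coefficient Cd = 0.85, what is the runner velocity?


Formula: v = Cd * sqrt(2 * g * h)  (Torricelli with discharge coefficient)
2*g*h = 2 * 981 * 41.7 = 81815.4 cm^2/s^2
sqrt(81815.4) = 286.03391 cm/s
v = 0.85 * 286.03391 = 243.1288 cm/s

Final answer: 243.1288 cm/s


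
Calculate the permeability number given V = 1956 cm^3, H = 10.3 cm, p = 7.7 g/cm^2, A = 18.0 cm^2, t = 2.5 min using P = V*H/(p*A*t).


Formula: Permeability Number P = (V * H) / (p * A * t)
Numerator: V * H = 1956 * 10.3 = 20146.8
Denominator: p * A * t = 7.7 * 18.0 * 2.5 = 346.5
P = 20146.8 / 346.5 = 58.1437


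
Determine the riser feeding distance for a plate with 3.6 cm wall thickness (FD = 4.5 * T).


Formula: FD = 4.5 * T  (riser feeding-distance rule)
FD = 4.5 * 3.6 cm = 16.2000 cm

Final answer: 16.2000 cm


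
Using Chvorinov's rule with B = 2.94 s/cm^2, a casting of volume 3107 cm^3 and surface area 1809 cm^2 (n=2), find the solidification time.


Formula: t_s = B * (V/A)^n  (Chvorinov's rule, n=2)
Modulus M = V/A = 3107/1809 = 1.717523 cm
M^2 = 1.717523^2 = 2.949885 cm^2
t_s = 2.94 * 2.949885 = 8.6727 s


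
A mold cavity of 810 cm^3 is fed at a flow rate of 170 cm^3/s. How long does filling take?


Formula: t_fill = V_mold / Q_flow
t = 810 cm^3 / 170 cm^3/s = 4.7647 s

Final answer: 4.7647 s


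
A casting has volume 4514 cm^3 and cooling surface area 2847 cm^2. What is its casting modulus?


Formula: Casting Modulus M = V / A
M = 4514 cm^3 / 2847 cm^2 = 1.5855 cm

1.5855 cm


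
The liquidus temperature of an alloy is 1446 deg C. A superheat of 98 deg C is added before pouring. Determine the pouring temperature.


Formula: T_pour = T_melt + Superheat
T_pour = 1446 + 98 = 1544 deg C

Final answer: 1544 deg C


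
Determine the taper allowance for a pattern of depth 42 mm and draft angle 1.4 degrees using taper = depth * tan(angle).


Formula: taper = depth * tan(draft_angle)
tan(1.4 deg) = 0.0244395
taper = 42 mm * 0.0244395 = 1.0265 mm


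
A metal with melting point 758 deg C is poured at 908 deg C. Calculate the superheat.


Formula: Superheat = T_pour - T_melt
Superheat = 908 - 758 = 150 deg C

Answer: 150 deg C


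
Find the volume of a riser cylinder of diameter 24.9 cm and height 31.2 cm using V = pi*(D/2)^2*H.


Formula: V = pi * (D/2)^2 * H  (cylinder volume)
Radius = D/2 = 24.9/2 = 12.45 cm
V = pi * 12.45^2 * 31.2 = 15192.9871 cm^3

15192.9871 cm^3


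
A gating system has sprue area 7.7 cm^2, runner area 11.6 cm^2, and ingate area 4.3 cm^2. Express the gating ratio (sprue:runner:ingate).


Sprue:Runner:Ingate = 1 : 11.6/7.7 : 4.3/7.7 = 1:1.51:0.56

Final answer: 1:1.51:0.56


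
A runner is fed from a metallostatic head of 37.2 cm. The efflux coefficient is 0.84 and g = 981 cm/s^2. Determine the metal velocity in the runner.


Formula: v = Cd * sqrt(2 * g * h)  (Torricelli with discharge coefficient)
2*g*h = 2 * 981 * 37.2 = 72986.4 cm^2/s^2
sqrt(72986.4) = 270.15995 cm/s
v = 0.84 * 270.15995 = 226.9344 cm/s


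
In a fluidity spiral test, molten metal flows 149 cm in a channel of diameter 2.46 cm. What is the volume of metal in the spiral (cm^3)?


Formula: V = pi * (d/2)^2 * L  (cylinder volume)
Radius = 2.46/2 = 1.23 cm
V = pi * 1.23^2 * 149 = 708.1844 cm^3

Answer: 708.1844 cm^3


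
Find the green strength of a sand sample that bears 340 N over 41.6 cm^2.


Formula: Compressive Strength = Force / Area
Strength = 340 N / 41.6 cm^2 = 8.1731 N/cm^2

Final answer: 8.1731 N/cm^2


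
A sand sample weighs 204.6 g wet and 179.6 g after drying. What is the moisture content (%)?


Formula: MC = (W_wet - W_dry) / W_wet * 100
Water mass = 204.6 - 179.6 = 25.0 g
MC = 25.0 / 204.6 * 100 = 12.2190%

Answer: 12.2190%


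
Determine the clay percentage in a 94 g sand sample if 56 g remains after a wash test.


Formula: Clay% = (W_total - W_washed) / W_total * 100
Clay mass = 94 - 56 = 38 g
Clay% = 38 / 94 * 100 = 40.4255%

Final answer: 40.4255%


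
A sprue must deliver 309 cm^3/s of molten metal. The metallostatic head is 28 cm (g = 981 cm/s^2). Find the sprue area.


Formula: v = sqrt(2*g*h), A = Q/v
Velocity: v = sqrt(2 * 981 * 28) = sqrt(54936) = 234.3843 cm/s
Sprue area: A = Q / v = 309 / 234.3843 = 1.3183 cm^2

1.3183 cm^2


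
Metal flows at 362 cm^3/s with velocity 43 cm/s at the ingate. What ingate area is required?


Formula: A_ingate = Q / v  (continuity equation)
A = 362 cm^3/s / 43 cm/s = 8.4186 cm^2

Answer: 8.4186 cm^2


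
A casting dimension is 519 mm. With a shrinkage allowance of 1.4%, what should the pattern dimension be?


Formula: L_pattern = L_casting * (1 + shrinkage_rate/100)
Shrinkage factor = 1 + 1.4/100 = 1.014
L_pattern = 519 mm * 1.014 = 526.2660 mm

Answer: 526.2660 mm


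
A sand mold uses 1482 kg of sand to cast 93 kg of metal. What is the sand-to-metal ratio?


Formula: Sand-to-Metal Ratio = W_sand / W_metal
Ratio = 1482 kg / 93 kg = 15.9355

Answer: 15.9355


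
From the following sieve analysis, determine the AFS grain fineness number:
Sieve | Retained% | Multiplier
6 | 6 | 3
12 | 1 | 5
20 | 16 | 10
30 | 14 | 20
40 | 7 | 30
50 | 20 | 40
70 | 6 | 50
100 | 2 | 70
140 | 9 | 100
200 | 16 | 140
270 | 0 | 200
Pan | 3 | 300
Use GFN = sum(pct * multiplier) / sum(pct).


Formula: GFN = sum(pct * multiplier) / sum(pct)
sum(pct * multiplier) = 5953
sum(pct) = 100
GFN = 5953 / 100 = 59.53

59.53


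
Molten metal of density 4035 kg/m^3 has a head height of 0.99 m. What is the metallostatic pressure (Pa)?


Formula: P = rho * g * h
rho * g = 4035 * 9.81 = 39583.35 N/m^3
P = 39583.35 * 0.99 = 39187.5165 Pa


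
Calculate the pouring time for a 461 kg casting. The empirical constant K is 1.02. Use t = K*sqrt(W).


Formula: t = K * sqrt(W)
sqrt(W) = sqrt(461) = 21.47091
t = 1.02 * 21.47091 = 21.9003 s

Final answer: 21.9003 s


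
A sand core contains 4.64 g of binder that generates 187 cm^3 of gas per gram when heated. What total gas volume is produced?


Formula: V_gas = W_binder * gas_evolution_rate
V = 4.64 g * 187 cm^3/g = 867.6800 cm^3


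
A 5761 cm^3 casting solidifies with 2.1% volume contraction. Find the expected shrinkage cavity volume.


Formula: V_shrink = V_casting * shrinkage_pct / 100
V_shrink = 5761 cm^3 * 2.1 / 100 = 120.9810 cm^3


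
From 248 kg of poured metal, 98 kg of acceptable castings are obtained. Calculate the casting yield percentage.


Formula: Casting Yield = (W_good / W_total) * 100
Yield = (98 kg / 248 kg) * 100 = 39.5161%

Answer: 39.5161%


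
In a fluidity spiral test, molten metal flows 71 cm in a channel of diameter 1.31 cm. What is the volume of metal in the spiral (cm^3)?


Formula: V = pi * (d/2)^2 * L  (cylinder volume)
Radius = 1.31/2 = 0.655 cm
V = pi * 0.655^2 * 71 = 95.6953 cm^3

Final answer: 95.6953 cm^3


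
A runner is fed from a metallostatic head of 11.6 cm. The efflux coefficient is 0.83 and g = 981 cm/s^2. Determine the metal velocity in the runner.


Formula: v = Cd * sqrt(2 * g * h)  (Torricelli with discharge coefficient)
2*g*h = 2 * 981 * 11.6 = 22759.2 cm^2/s^2
sqrt(22759.2) = 150.86153 cm/s
v = 0.83 * 150.86153 = 125.2151 cm/s

Final answer: 125.2151 cm/s


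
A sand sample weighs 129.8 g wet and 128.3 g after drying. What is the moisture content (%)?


Formula: MC = (W_wet - W_dry) / W_wet * 100
Water mass = 129.8 - 128.3 = 1.5 g
MC = 1.5 / 129.8 * 100 = 1.1556%

Answer: 1.1556%


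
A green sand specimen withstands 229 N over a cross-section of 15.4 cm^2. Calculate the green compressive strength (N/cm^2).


Formula: Compressive Strength = Force / Area
Strength = 229 N / 15.4 cm^2 = 14.8701 N/cm^2


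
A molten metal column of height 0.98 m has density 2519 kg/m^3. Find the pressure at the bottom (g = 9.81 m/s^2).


Formula: P = rho * g * h
rho * g = 2519 * 9.81 = 24711.39 N/m^3
P = 24711.39 * 0.98 = 24217.1622 Pa

24217.1622 Pa


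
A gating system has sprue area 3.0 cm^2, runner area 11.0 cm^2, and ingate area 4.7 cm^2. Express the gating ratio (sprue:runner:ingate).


Sprue:Runner:Ingate = 1 : 11.0/3.0 : 4.7/3.0 = 1:3.67:1.57

Answer: 1:3.67:1.57


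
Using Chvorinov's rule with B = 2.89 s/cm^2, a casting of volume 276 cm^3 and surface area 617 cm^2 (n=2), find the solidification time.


Formula: t_s = B * (V/A)^n  (Chvorinov's rule, n=2)
Modulus M = V/A = 276/617 = 0.447326 cm
M^2 = 0.447326^2 = 0.200101 cm^2
t_s = 2.89 * 0.200101 = 0.5783 s


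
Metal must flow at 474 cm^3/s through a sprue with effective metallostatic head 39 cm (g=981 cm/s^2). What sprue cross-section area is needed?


Formula: v = sqrt(2*g*h), A = Q/v
Velocity: v = sqrt(2 * 981 * 39) = sqrt(76518) = 276.6189 cm/s
Sprue area: A = Q / v = 474 / 276.6189 = 1.7135 cm^2


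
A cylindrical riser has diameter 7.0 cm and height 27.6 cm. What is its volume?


Formula: V = pi * (D/2)^2 * H  (cylinder volume)
Radius = D/2 = 7.0/2 = 3.5 cm
V = pi * 3.5^2 * 27.6 = 1062.1725 cm^3

Final answer: 1062.1725 cm^3


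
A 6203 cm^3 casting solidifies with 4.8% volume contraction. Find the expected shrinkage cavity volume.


Formula: V_shrink = V_casting * shrinkage_pct / 100
V_shrink = 6203 cm^3 * 4.8 / 100 = 297.7440 cm^3

Answer: 297.7440 cm^3


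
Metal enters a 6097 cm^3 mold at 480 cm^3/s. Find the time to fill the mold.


Formula: t_fill = V_mold / Q_flow
t = 6097 cm^3 / 480 cm^3/s = 12.7021 s


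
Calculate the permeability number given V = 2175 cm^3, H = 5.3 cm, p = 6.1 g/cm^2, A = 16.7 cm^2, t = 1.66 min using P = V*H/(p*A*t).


Formula: Permeability Number P = (V * H) / (p * A * t)
Numerator: V * H = 2175 * 5.3 = 11527.5
Denominator: p * A * t = 6.1 * 16.7 * 1.66 = 169.1042
P = 11527.5 / 169.1042 = 68.1680

Answer: 68.1680
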